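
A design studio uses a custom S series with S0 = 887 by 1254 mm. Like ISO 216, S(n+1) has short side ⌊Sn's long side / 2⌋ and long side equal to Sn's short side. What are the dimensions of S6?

110 × 156 mm

S1: ⌊1254/2⌋ × 887 = 627 × 887 mm
S2: ⌊887/2⌋ × 627 = 443 × 627 mm
S3: ⌊627/2⌋ × 443 = 313 × 443 mm
S4: ⌊443/2⌋ × 313 = 221 × 313 mm
S5: ⌊313/2⌋ × 221 = 156 × 221 mm
S6: ⌊221/2⌋ × 156 = 110 × 156 mm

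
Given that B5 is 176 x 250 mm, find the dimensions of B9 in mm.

B6: ⌊250/2⌋ × 176 = 125 × 176 mm
B7: ⌊176/2⌋ × 125 = 88 × 125 mm
B8: ⌊125/2⌋ × 88 = 62 × 88 mm
B9: ⌊88/2⌋ × 62 = 44 × 62 mm

44 × 62 mm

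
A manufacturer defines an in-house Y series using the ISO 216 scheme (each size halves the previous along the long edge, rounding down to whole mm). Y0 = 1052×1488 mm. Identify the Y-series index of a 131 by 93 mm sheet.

Y0: 1052 × 1488 mm
Y1: 744 × 1052 mm
Y2: 526 × 744 mm
Y3: 372 × 526 mm
Y4: 263 × 372 mm
Y5: 186 × 263 mm
Y6: 131 × 186 mm
Y7: 93 × 131 mm
Y8: 65 × 93 mm
→ matches Y7.

Y7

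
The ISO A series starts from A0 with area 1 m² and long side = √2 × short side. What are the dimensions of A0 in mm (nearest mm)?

841 × 1189 mm

Let the short side be w mm. Then the long side is w√2 and w · w√2 = 10⁶ mm².
w² = 10⁶/√2, so w = 1000 / 2^(1/4) ≈ 840.9 mm; long side = 1000 · 2^(1/4) ≈ 1189.2 mm.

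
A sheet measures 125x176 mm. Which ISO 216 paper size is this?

Aspect ratio 176/125 ≈ 1.408 — close to the ISO √2 ≈ 1.414.
In the B-series (B0 = 1000 × 1414 mm): B6 = 125 × 176 mm.

B6 (125 × 176 mm)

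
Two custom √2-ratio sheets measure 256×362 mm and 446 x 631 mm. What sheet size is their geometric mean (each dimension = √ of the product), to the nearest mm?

Short side: √(256 · 446) = √114176 ≈ 337.9 → 338 mm
Long side: √(362 · 631) = √228422 ≈ 477.9 → 478 mm

338 × 478 mm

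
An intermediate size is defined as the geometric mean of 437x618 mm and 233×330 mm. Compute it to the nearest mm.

Short side: √(437 · 233) = √101821 ≈ 319.1 → 319 mm
Long side: √(618 · 330) = √203940 ≈ 451.6 → 452 mm

319 × 452 mm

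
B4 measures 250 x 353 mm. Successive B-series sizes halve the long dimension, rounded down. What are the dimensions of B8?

B5: ⌊353/2⌋ × 250 = 176 × 250 mm
B6: ⌊250/2⌋ × 176 = 125 × 176 mm
B7: ⌊176/2⌋ × 125 = 88 × 125 mm
B8: ⌊125/2⌋ × 88 = 62 × 88 mm

62 × 88 mm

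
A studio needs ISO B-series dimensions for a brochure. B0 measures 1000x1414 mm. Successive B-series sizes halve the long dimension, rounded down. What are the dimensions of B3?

B1: ⌊1414/2⌋ × 1000 = 707 × 1000 mm
B2: ⌊1000/2⌋ × 707 = 500 × 707 mm
B3: ⌊707/2⌋ × 500 = 353 × 500 mm

353 × 500 mm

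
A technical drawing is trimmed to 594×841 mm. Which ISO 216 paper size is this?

Aspect ratio 841/594 ≈ 1.416 — close to the ISO √2 ≈ 1.414.
In the A-series (A0 area = 1 m²): A1 = 594 × 841 mm.

A1 (594 × 841 mm)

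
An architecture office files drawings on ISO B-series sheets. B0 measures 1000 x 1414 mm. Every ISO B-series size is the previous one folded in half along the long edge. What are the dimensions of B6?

125 × 176 mm

B1: ⌊1414/2⌋ × 1000 = 707 × 1000 mm
B2: ⌊1000/2⌋ × 707 = 500 × 707 mm
B3: ⌊707/2⌋ × 500 = 353 × 500 mm
B4: ⌊500/2⌋ × 353 = 250 × 353 mm
B5: ⌊353/2⌋ × 250 = 176 × 250 mm
B6: ⌊250/2⌋ × 176 = 125 × 176 mm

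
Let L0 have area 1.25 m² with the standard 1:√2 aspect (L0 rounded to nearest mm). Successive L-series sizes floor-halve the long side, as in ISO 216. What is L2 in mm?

Let L0's short side be w mm. w · w√2 = 1.25 m² = 1,250,000 mm², so w ≈ 940.2 mm and w√2 ≈ 1329.6 mm → L0 = 940 × 1330 mm.
L1: ⌊1330/2⌋ × 940 = 665 × 940 mm
L2: ⌊940/2⌋ × 665 = 470 × 665 mm

470 × 665 mm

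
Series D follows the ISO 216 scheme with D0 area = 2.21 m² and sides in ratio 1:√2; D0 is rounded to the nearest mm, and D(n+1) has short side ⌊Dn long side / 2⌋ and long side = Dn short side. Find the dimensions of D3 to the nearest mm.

Let D0's short side be w mm. w · w√2 = 2.21 m² = 2,210,000 mm², so w ≈ 1250.1 mm and w√2 ≈ 1767.9 mm → D0 = 1250 × 1768 mm.
D1: ⌊1768/2⌋ × 1250 = 884 × 1250 mm
D2: ⌊1250/2⌋ × 884 = 625 × 884 mm
D3: ⌊884/2⌋ × 625 = 442 × 625 mm

442 × 625 mm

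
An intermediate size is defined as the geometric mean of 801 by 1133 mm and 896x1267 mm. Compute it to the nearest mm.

847 × 1198 mm

Short side: √(801 · 896) = √717696 ≈ 847.2 → 847 mm
Long side: √(1133 · 1267) = √1435511 ≈ 1198.1 → 1198 mm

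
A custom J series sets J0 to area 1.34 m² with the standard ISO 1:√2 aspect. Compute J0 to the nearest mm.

Let the short side be w mm. Then w · w√2 = 1.34 m² = 1,340,000 mm².
w² = 1,340,000/√2, so w ≈ 973.4 mm; long side = w√2 ≈ 1376.6 mm.

973 × 1377 mm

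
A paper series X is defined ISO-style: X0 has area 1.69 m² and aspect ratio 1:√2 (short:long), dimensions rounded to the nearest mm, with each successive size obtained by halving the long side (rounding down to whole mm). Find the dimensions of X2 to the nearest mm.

Let X0's short side be w mm. w · w√2 = 1.69 m² = 1,690,000 mm², so w ≈ 1093.2 mm and w√2 ≈ 1546.0 mm → X0 = 1093 × 1546 mm.
X1: ⌊1546/2⌋ × 1093 = 773 × 1093 mm
X2: ⌊1093/2⌋ × 773 = 546 × 773 mm

546 × 773 mm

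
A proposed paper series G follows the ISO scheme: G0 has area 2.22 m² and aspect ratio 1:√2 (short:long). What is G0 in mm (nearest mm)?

1253 × 1772 mm

Let the short side be w mm. Then w · w√2 = 2.22 m² = 2,220,000 mm².
w² = 2,220,000/√2, so w ≈ 1252.9 mm; long side = w√2 ≈ 1771.9 mm.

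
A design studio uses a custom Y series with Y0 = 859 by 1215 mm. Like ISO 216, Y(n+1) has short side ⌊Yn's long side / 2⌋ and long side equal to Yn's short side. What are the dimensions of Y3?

303 × 429 mm

Y1 = 607 × 859 mm (from Y0 by 1 halving).
Y2: ⌊859/2⌋ × 607 = 429 × 607 mm
Y3: ⌊607/2⌋ × 429 = 303 × 429 mm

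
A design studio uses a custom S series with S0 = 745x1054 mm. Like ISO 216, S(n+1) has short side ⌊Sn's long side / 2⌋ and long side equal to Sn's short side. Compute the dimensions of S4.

186 × 263 mm

S1: ⌊1054/2⌋ × 745 = 527 × 745 mm
S2: ⌊745/2⌋ × 527 = 372 × 527 mm
S3: ⌊527/2⌋ × 372 = 263 × 372 mm
S4: ⌊372/2⌋ × 263 = 186 × 263 mm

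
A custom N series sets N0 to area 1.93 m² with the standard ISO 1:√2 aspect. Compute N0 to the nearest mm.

Let the short side be w mm. Then w · w√2 = 1.93 m² = 1,930,000 mm².
w² = 1,930,000/√2, so w ≈ 1168.2 mm; long side = w√2 ≈ 1652.1 mm.

1168 × 1652 mm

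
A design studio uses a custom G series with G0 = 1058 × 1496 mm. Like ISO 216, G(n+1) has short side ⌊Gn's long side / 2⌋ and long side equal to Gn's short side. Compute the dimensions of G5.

187 × 264 mm

G1: ⌊1496/2⌋ × 1058 = 748 × 1058 mm
G2: ⌊1058/2⌋ × 748 = 529 × 748 mm
G3: ⌊748/2⌋ × 529 = 374 × 529 mm
G4: ⌊529/2⌋ × 374 = 264 × 374 mm
G5: ⌊374/2⌋ × 264 = 187 × 264 mm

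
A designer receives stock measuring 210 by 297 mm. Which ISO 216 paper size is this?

A4 (210 × 297 mm)

Aspect ratio 297/210 ≈ 1.414 — close to the ISO √2 ≈ 1.414.
In the A-series (A0 area = 1 m²): A4 = 210 × 297 mm.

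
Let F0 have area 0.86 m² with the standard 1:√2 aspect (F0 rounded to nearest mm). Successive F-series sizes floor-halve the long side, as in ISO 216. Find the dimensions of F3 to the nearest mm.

Let F0's short side be w mm. w · w√2 = 0.86 m² = 860,000 mm², so w ≈ 779.8 mm and w√2 ≈ 1102.8 mm → F0 = 780 × 1103 mm.
F1: ⌊1103/2⌋ × 780 = 551 × 780 mm
F2: ⌊780/2⌋ × 551 = 390 × 551 mm
F3: ⌊551/2⌋ × 390 = 275 × 390 mm

275 × 390 mm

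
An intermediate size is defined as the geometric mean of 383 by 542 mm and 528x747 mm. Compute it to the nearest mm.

450 × 636 mm

Short side: √(383 · 528) = √202224 ≈ 449.7 → 450 mm
Long side: √(542 · 747) = √404874 ≈ 636.3 → 636 mm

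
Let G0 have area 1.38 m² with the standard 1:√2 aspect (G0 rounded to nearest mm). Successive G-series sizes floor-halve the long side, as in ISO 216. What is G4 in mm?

Let G0's short side be w mm. w · w√2 = 1.38 m² = 1,380,000 mm², so w ≈ 987.8 mm and w√2 ≈ 1397.0 mm → G0 = 988 × 1397 mm.
G1: ⌊1397/2⌋ × 988 = 698 × 988 mm
G2: ⌊988/2⌋ × 698 = 494 × 698 mm
G3: ⌊698/2⌋ × 494 = 349 × 494 mm
G4: ⌊494/2⌋ × 349 = 247 × 349 mm

247 × 349 mm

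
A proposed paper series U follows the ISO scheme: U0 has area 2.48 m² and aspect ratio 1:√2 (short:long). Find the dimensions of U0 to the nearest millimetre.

Let the short side be w mm. Then w · w√2 = 2.48 m² = 2,480,000 mm².
w² = 2,480,000/√2, so w ≈ 1324.2 mm; long side = w√2 ≈ 1872.8 mm.

1324 × 1873 mm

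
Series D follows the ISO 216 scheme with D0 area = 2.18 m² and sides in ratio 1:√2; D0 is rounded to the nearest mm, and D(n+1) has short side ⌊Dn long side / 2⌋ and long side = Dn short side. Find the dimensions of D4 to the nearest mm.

Let D0's short side be w mm. w · w√2 = 2.18 m² = 2,180,000 mm², so w ≈ 1241.6 mm and w√2 ≈ 1755.8 mm → D0 = 1242 × 1756 mm.
D1: ⌊1756/2⌋ × 1242 = 878 × 1242 mm
D2: ⌊1242/2⌋ × 878 = 621 × 878 mm
D3: ⌊878/2⌋ × 621 = 439 × 621 mm
D4: ⌊621/2⌋ × 439 = 310 × 439 mm

310 × 439 mm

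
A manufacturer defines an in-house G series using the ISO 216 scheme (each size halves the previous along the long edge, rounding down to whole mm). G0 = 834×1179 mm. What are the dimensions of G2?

417 × 589 mm

G1: ⌊1179/2⌋ × 834 = 589 × 834 mm
G2: ⌊834/2⌋ × 589 = 417 × 589 mm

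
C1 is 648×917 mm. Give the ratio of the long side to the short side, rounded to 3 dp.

917 / 648 = 1.415
Matches √2 ≈ 1.414 — the ISO 216 defining ratio.

1.415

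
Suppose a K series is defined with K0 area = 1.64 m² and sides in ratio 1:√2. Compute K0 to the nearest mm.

1077 × 1523 mm

Let the short side be w mm. Then w · w√2 = 1.64 m² = 1,640,000 mm².
w² = 1,640,000/√2, so w ≈ 1076.9 mm; long side = w√2 ≈ 1522.9 mm.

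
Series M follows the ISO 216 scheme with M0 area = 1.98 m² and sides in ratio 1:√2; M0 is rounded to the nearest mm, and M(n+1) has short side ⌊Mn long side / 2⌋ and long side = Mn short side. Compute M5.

Let M0's short side be w mm. w · w√2 = 1.98 m² = 1,980,000 mm², so w ≈ 1183.2 mm and w√2 ≈ 1673.4 mm → M0 = 1183 × 1673 mm.
M1: ⌊1673/2⌋ × 1183 = 836 × 1183 mm
M2: ⌊1183/2⌋ × 836 = 591 × 836 mm
M3: ⌊836/2⌋ × 591 = 418 × 591 mm
M4: ⌊591/2⌋ × 418 = 295 × 418 mm
M5: ⌊418/2⌋ × 295 = 209 × 295 mm

209 × 295 mm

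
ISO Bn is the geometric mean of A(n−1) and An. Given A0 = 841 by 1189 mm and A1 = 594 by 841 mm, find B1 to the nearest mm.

Short side: √(841 · 594) = √499554 ≈ 706.8 → 707 mm
Long side: √(1189 · 841) = √999949 ≈ 1000.0 → 1000 mm

707 × 1000 mm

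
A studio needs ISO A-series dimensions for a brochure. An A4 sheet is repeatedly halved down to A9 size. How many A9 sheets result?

A4 = 210 × 297 mm; A9 = 37 × 52 mm.
Each halving step doubles the count; 5 steps from A4 to A9.
2^5 = 32.

32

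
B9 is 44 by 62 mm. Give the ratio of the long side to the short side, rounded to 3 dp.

1.409

62 / 44 = 1.409
ISO 216 targets √2 ≈ 1.414; the -0.005 deviation is from mm rounding.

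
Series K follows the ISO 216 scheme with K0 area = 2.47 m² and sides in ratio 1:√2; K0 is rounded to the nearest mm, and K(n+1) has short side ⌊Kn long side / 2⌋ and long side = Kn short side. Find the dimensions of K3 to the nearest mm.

467 × 661 mm

Let K0's short side be w mm. w · w√2 = 2.47 m² = 2,470,000 mm², so w ≈ 1321.6 mm and w√2 ≈ 1869.0 mm → K0 = 1322 × 1869 mm.
K1: ⌊1869/2⌋ × 1322 = 934 × 1322 mm
K2: ⌊1322/2⌋ × 934 = 661 × 934 mm
K3: ⌊934/2⌋ × 661 = 467 × 661 mm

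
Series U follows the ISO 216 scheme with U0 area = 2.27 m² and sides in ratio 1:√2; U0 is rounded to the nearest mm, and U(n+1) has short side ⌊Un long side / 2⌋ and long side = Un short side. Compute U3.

Let U0's short side be w mm. w · w√2 = 2.27 m² = 2,270,000 mm², so w ≈ 1266.9 mm and w√2 ≈ 1791.7 mm → U0 = 1267 × 1792 mm.
U1: ⌊1792/2⌋ × 1267 = 896 × 1267 mm
U2: ⌊1267/2⌋ × 896 = 633 × 896 mm
U3: ⌊896/2⌋ × 633 = 448 × 633 mm

448 × 633 mm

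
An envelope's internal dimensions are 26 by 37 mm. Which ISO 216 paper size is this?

Aspect ratio 37/26 ≈ 1.423 — close to the ISO √2 ≈ 1.414.
In the A-series (A0 area = 1 m²): A10 = 26 × 37 mm.

A10 (26 × 37 mm)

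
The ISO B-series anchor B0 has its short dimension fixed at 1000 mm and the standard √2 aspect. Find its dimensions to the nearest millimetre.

Short side = 1000 mm; long side = 1000√2 ≈ 1414.2 mm.

1000 × 1414 mm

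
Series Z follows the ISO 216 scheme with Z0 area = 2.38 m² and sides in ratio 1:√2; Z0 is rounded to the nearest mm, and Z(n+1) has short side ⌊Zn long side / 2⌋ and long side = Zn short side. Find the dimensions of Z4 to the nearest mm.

Let Z0's short side be w mm. w · w√2 = 2.38 m² = 2,380,000 mm², so w ≈ 1297.3 mm and w√2 ≈ 1834.6 mm → Z0 = 1297 × 1835 mm.
Z1: ⌊1835/2⌋ × 1297 = 917 × 1297 mm
Z2: ⌊1297/2⌋ × 917 = 648 × 917 mm
Z3: ⌊917/2⌋ × 648 = 458 × 648 mm
Z4: ⌊648/2⌋ × 458 = 324 × 458 mm

324 × 458 mm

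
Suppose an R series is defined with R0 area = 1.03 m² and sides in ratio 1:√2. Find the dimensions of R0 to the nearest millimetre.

853 × 1207 mm

Let the short side be w mm. Then w · w√2 = 1.03 m² = 1,030,000 mm².
w² = 1,030,000/√2, so w ≈ 853.4 mm; long side = w√2 ≈ 1206.9 mm.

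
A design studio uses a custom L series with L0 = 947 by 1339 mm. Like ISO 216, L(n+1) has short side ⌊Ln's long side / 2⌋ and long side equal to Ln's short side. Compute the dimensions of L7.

83 × 118 mm

L1 = 669 × 947 mm (from L0 by 1 halving).
L2: ⌊947/2⌋ × 669 = 473 × 669 mm
L3: ⌊669/2⌋ × 473 = 334 × 473 mm
L4: ⌊473/2⌋ × 334 = 236 × 334 mm
L5: ⌊334/2⌋ × 236 = 167 × 236 mm
L6: ⌊236/2⌋ × 167 = 118 × 167 mm
L7: ⌊167/2⌋ × 118 = 83 × 118 mm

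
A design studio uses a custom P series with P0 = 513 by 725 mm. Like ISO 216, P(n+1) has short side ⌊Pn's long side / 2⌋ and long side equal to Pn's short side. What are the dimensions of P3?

P1: ⌊725/2⌋ × 513 = 362 × 513 mm
P2: ⌊513/2⌋ × 362 = 256 × 362 mm
P3: ⌊362/2⌋ × 256 = 181 × 256 mm

181 × 256 mm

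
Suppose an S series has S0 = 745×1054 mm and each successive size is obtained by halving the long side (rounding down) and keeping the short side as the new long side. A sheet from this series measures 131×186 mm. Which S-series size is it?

S5

S0: 745 × 1054 mm
S1: 527 × 745 mm
S2: 372 × 527 mm
S3: 263 × 372 mm
S4: 186 × 263 mm
S5: 131 × 186 mm
S6: 93 × 131 mm
→ matches S5.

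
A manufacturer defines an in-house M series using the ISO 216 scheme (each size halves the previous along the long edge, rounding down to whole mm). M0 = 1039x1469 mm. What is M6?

129 × 183 mm

M1: ⌊1469/2⌋ × 1039 = 734 × 1039 mm
M2: ⌊1039/2⌋ × 734 = 519 × 734 mm
M3: ⌊734/2⌋ × 519 = 367 × 519 mm
M4: ⌊519/2⌋ × 367 = 259 × 367 mm
M5: ⌊367/2⌋ × 259 = 183 × 259 mm
M6: ⌊259/2⌋ × 183 = 129 × 183 mm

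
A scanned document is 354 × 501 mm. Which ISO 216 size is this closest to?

Aspect ratio 501/354 ≈ 1.415 — close to the ISO √2 ≈ 1.414.
In the B-series (B0 = 1000 × 1414 mm): B3 = 353 × 500 mm.
Off by 2 mm total — nearest standard size.

B3 (353 × 500 mm)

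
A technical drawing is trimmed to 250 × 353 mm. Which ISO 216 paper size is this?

B4 (250 × 353 mm)

Aspect ratio 353/250 ≈ 1.412 — close to the ISO √2 ≈ 1.414.
In the B-series (B0 = 1000 × 1414 mm): B4 = 250 × 353 mm.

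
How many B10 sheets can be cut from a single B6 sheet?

Each ISO step halves the sheet: 1 × B6 → 2 × B7 → 4 × B8 → 8 × B9 → …
From B6 to B10 is 4 halving steps: 2^4 = 16.

16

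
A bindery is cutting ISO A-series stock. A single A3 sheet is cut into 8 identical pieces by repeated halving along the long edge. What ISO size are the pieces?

8 = 2^3, so 3 halving steps.
A3 → A4 → … → A6 after 3 steps.

A6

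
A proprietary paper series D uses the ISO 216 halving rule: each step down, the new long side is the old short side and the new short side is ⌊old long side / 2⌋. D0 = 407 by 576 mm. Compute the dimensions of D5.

D1: ⌊576/2⌋ × 407 = 288 × 407 mm
D2: ⌊407/2⌋ × 288 = 203 × 288 mm
D3: ⌊288/2⌋ × 203 = 144 × 203 mm
D4: ⌊203/2⌋ × 144 = 101 × 144 mm
D5: ⌊144/2⌋ × 101 = 72 × 101 mm

72 × 101 mm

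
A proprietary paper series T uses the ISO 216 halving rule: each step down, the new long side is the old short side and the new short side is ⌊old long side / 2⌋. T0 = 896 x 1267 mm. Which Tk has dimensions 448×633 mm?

T2

T0: 896 × 1267 mm
T1: 633 × 896 mm
T2: 448 × 633 mm
T3: 316 × 448 mm
→ matches T2.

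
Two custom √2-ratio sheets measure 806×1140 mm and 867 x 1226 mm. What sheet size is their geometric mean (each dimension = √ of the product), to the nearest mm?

836 × 1182 mm

Short side: √(806 · 867) = √698802 ≈ 835.9 → 836 mm
Long side: √(1140 · 1226) = √1397640 ≈ 1182.2 → 1182 mm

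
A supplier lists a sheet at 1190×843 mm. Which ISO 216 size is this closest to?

A0 (841 × 1189 mm)

Aspect ratio 1190/843 ≈ 1.412 — close to the ISO √2 ≈ 1.414.
In the A-series (A0 area = 1 m²): A0 = 841 × 1189 mm.
Off by 3 mm total — nearest standard size.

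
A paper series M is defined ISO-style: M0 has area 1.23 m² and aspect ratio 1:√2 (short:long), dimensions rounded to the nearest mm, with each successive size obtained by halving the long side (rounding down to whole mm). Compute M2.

Let M0's short side be w mm. w · w√2 = 1.23 m² = 1,230,000 mm², so w ≈ 932.6 mm and w√2 ≈ 1318.9 mm → M0 = 933 × 1319 mm.
M1: ⌊1319/2⌋ × 933 = 659 × 933 mm
M2: ⌊933/2⌋ × 659 = 466 × 659 mm

466 × 659 mm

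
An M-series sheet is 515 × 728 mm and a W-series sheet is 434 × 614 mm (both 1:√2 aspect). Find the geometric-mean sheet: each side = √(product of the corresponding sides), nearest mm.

Short side: √(515 · 434) = √223510 ≈ 472.8 → 473 mm
Long side: √(728 · 614) = √446992 ≈ 668.6 → 669 mm

473 × 669 mm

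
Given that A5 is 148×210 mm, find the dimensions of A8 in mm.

A6: ⌊210/2⌋ × 148 = 105 × 148 mm
A7: ⌊148/2⌋ × 105 = 74 × 105 mm
A8: ⌊105/2⌋ × 74 = 52 × 74 mm

52 × 74 mm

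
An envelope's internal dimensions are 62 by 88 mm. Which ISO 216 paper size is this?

Aspect ratio 88/62 ≈ 1.419 — close to the ISO √2 ≈ 1.414.
In the B-series (B0 = 1000 × 1414 mm): B8 = 62 × 88 mm.

B8 (62 × 88 mm)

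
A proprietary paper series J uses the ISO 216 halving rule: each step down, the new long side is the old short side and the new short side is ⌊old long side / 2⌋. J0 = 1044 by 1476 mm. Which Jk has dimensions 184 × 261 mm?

J0: 1044 × 1476 mm
J1: 738 × 1044 mm
J2: 522 × 738 mm
J3: 369 × 522 mm
J4: 261 × 369 mm
J5: 184 × 261 mm
J6: 130 × 184 mm
→ matches J5.

J5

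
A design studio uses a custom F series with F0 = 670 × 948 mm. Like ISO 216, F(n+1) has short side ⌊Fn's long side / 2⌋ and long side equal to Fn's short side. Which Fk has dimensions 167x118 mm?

F0: 670 × 948 mm
F1: 474 × 670 mm
F2: 335 × 474 mm
F3: 237 × 335 mm
F4: 167 × 237 mm
F5: 118 × 167 mm
F6: 83 × 118 mm
→ matches F5.

F5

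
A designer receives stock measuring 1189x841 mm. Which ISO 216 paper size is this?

A0 (841 × 1189 mm)

Aspect ratio 1189/841 ≈ 1.414 — close to the ISO √2 ≈ 1.414.
In the A-series (A0 area = 1 m²): A0 = 841 × 1189 mm.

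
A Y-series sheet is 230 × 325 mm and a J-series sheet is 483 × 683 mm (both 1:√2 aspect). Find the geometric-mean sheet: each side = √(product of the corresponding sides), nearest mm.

Short side: √(230 · 483) = √111090 ≈ 333.3 → 333 mm
Long side: √(325 · 683) = √221975 ≈ 471.1 → 471 mm

333 × 471 mm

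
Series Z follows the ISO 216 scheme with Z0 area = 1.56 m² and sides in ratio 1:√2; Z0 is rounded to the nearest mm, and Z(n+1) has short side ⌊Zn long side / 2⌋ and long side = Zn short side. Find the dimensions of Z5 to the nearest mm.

185 × 262 mm

Let Z0's short side be w mm. w · w√2 = 1.56 m² = 1,560,000 mm², so w ≈ 1050.3 mm and w√2 ≈ 1485.3 mm → Z0 = 1050 × 1485 mm.
Z1: ⌊1485/2⌋ × 1050 = 742 × 1050 mm
Z2: ⌊1050/2⌋ × 742 = 525 × 742 mm
Z3: ⌊742/2⌋ × 525 = 371 × 525 mm
Z4: ⌊525/2⌋ × 371 = 262 × 371 mm
Z5: ⌊371/2⌋ × 262 = 185 × 262 mm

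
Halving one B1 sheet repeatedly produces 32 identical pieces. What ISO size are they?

32 = 2^5, so 5 halving steps.
B1 → B2 → … → B6 after 5 steps.

B6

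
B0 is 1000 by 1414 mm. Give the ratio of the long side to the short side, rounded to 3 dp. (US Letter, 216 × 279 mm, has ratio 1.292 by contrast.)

1.414

1414 / 1000 = 1.414
Matches √2 ≈ 1.414 — the ISO 216 defining ratio.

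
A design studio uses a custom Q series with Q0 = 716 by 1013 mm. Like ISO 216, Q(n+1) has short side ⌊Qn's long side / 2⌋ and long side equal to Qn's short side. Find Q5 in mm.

Q1: ⌊1013/2⌋ × 716 = 506 × 716 mm
Q2: ⌊716/2⌋ × 506 = 358 × 506 mm
Q3: ⌊506/2⌋ × 358 = 253 × 358 mm
Q4: ⌊358/2⌋ × 253 = 179 × 253 mm
Q5: ⌊253/2⌋ × 179 = 126 × 179 mm

126 × 179 mm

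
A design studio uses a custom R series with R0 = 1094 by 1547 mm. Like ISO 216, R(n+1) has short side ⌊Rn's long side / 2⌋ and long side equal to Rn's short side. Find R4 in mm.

273 × 386 mm

R1: ⌊1547/2⌋ × 1094 = 773 × 1094 mm
R2: ⌊1094/2⌋ × 773 = 547 × 773 mm
R3: ⌊773/2⌋ × 547 = 386 × 547 mm
R4: ⌊547/2⌋ × 386 = 273 × 386 mm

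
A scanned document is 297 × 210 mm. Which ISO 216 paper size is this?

A4 (210 × 297 mm)

Aspect ratio 297/210 ≈ 1.414 — close to the ISO √2 ≈ 1.414.
In the A-series (A0 area = 1 m²): A4 = 210 × 297 mm.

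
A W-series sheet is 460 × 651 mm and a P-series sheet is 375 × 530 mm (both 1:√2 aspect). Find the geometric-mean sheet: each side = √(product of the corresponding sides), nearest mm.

Short side: √(460 · 375) = √172500 ≈ 415.3 → 415 mm
Long side: √(651 · 530) = √345030 ≈ 587.4 → 587 mm

415 × 587 mm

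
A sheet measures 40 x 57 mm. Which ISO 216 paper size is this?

Aspect ratio 57/40 ≈ 1.425 — close to the ISO √2 ≈ 1.414.
In the C-series (envelope sizes, between A and B): C9 = 40 × 57 mm.

C9 (40 × 57 mm)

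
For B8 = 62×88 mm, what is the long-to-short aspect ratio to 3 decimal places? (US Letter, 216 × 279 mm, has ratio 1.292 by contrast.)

1.419

88 / 62 = 1.419
ISO 216 targets √2 ≈ 1.414; the +0.005 deviation is from mm rounding.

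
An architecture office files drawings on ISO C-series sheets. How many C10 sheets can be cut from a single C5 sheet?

32

Each ISO step halves the sheet: 1 × C5 → 2 × C6 → 4 × C7 → 8 × C8 → …
From C5 to C10 is 5 halving steps: 2^5 = 32.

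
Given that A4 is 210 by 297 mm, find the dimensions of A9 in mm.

37 × 52 mm

A5: ⌊297/2⌋ × 210 = 148 × 210 mm
A6: ⌊210/2⌋ × 148 = 105 × 148 mm
A7: ⌊148/2⌋ × 105 = 74 × 105 mm
A8: ⌊105/2⌋ × 74 = 52 × 74 mm
A9: ⌊74/2⌋ × 52 = 37 × 52 mm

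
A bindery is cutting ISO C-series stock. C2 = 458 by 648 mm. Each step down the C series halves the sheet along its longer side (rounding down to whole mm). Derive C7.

C3: ⌊648/2⌋ × 458 = 324 × 458 mm
C4: ⌊458/2⌋ × 324 = 229 × 324 mm
C5: ⌊324/2⌋ × 229 = 162 × 229 mm
C6: ⌊229/2⌋ × 162 = 114 × 162 mm
C7: ⌊162/2⌋ × 114 = 81 × 114 mm

81 × 114 mm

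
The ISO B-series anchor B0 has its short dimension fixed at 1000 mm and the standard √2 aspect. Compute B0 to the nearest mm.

1000 × 1414 mm

Short side = 1000 mm; long side = 1000√2 ≈ 1414.2 mm.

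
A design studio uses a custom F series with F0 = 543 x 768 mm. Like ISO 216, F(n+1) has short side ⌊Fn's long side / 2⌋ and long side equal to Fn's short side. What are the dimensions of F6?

F1 = 384 × 543 mm (from F0 by 1 halving).
F2: ⌊543/2⌋ × 384 = 271 × 384 mm
F3: ⌊384/2⌋ × 271 = 192 × 271 mm
F4: ⌊271/2⌋ × 192 = 135 × 192 mm
F5: ⌊192/2⌋ × 135 = 96 × 135 mm
F6: ⌊135/2⌋ × 96 = 67 × 96 mm

67 × 96 mm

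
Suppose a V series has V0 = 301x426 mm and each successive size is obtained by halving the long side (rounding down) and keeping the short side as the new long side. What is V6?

37 × 53 mm

V1 = 213 × 301 mm (from V0 by 1 halving).
V2: ⌊301/2⌋ × 213 = 150 × 213 mm
V3: ⌊213/2⌋ × 150 = 106 × 150 mm
V4: ⌊150/2⌋ × 106 = 75 × 106 mm
V5: ⌊106/2⌋ × 75 = 53 × 75 mm
V6: ⌊75/2⌋ × 53 = 37 × 53 mm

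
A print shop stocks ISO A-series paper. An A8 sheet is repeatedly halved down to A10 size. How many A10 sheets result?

4

Each ISO step halves the sheet: 1 × A8 → 2 × A9 → 4 × A10
From A8 to A10 is 2 halving steps: 2^2 = 4.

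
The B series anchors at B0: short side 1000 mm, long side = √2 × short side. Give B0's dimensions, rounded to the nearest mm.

1000 × 1414 mm

Short side = 1000 mm; long side = 1000√2 ≈ 1414.2 mm.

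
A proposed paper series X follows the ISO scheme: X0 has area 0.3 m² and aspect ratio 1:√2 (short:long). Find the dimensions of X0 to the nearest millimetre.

461 × 651 mm

Let the short side be w mm. Then w · w√2 = 0.3 m² = 300,000 mm².
w² = 300,000/√2, so w ≈ 460.6 mm; long side = w√2 ≈ 651.4 mm.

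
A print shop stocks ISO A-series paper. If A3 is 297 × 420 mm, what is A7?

A4: ⌊420/2⌋ × 297 = 210 × 297 mm
A5: ⌊297/2⌋ × 210 = 148 × 210 mm
A6: ⌊210/2⌋ × 148 = 105 × 148 mm
A7: ⌊148/2⌋ × 105 = 74 × 105 mm

74 × 105 mm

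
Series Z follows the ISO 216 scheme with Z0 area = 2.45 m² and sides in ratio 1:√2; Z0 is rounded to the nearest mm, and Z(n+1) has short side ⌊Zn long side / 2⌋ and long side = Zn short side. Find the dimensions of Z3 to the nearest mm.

Let Z0's short side be w mm. w · w√2 = 2.45 m² = 2,450,000 mm², so w ≈ 1316.2 mm and w√2 ≈ 1861.4 mm → Z0 = 1316 × 1861 mm.
Z1: ⌊1861/2⌋ × 1316 = 930 × 1316 mm
Z2: ⌊1316/2⌋ × 930 = 658 × 930 mm
Z3: ⌊930/2⌋ × 658 = 465 × 658 mm

465 × 658 mm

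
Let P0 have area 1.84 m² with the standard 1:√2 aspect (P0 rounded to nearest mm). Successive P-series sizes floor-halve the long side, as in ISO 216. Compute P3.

403 × 570 mm

Let P0's short side be w mm. w · w√2 = 1.84 m² = 1,840,000 mm², so w ≈ 1140.6 mm and w√2 ≈ 1613.1 mm → P0 = 1141 × 1613 mm.
P1: ⌊1613/2⌋ × 1141 = 806 × 1141 mm
P2: ⌊1141/2⌋ × 806 = 570 × 806 mm
P3: ⌊806/2⌋ × 570 = 403 × 570 mm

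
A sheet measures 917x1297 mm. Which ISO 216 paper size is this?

C0 (917 × 1297 mm)

Aspect ratio 1297/917 ≈ 1.414 — close to the ISO √2 ≈ 1.414.
In the C-series (envelope sizes, between A and B): C0 = 917 × 1297 mm.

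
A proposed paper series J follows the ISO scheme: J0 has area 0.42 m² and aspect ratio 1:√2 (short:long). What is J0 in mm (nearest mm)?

545 × 771 mm

Let the short side be w mm. Then w · w√2 = 0.42 m² = 420,000 mm².
w² = 420,000/√2, so w ≈ 545.0 mm; long side = w√2 ≈ 770.7 mm.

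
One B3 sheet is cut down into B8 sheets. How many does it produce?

32

Each ISO step halves the sheet: 1 × B3 → 2 × B4 → 4 × B5 → 8 × B6 → …
From B3 to B8 is 5 halving steps: 2^5 = 32.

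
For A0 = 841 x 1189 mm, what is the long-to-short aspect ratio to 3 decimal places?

1189 / 841 = 1.414
Matches √2 ≈ 1.414 — the ISO 216 defining ratio.

1.414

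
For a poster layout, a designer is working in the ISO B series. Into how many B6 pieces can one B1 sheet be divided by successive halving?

32

Each ISO step halves the sheet: 1 × B1 → 2 × B2 → 4 × B3 → 8 × B4 → …
From B1 to B6 is 5 halving steps: 2^5 = 32.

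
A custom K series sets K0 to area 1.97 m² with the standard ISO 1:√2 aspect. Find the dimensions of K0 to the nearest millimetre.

1180 × 1669 mm

Let the short side be w mm. Then w · w√2 = 1.97 m² = 1,970,000 mm².
w² = 1,970,000/√2, so w ≈ 1180.3 mm; long side = w√2 ≈ 1669.1 mm.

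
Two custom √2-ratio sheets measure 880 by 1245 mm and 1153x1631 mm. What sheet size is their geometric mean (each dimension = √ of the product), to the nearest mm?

Short side: √(880 · 1153) = √1014640 ≈ 1007.3 → 1007 mm
Long side: √(1245 · 1631) = √2030595 ≈ 1425.0 → 1425 mm

1007 × 1425 mm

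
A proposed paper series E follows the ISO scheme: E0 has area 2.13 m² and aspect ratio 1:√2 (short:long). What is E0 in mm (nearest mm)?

1227 × 1736 mm

Let the short side be w mm. Then w · w√2 = 2.13 m² = 2,130,000 mm².
w² = 2,130,000/√2, so w ≈ 1227.2 mm; long side = w√2 ≈ 1735.6 mm.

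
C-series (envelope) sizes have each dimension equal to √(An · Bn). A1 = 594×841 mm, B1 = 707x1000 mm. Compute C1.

648 × 917 mm

Short side: √(594 · 707) = √419958 ≈ 648.0 → 648 mm
Long side: √(841 · 1000) = √841000 ≈ 917.1 → 917 mm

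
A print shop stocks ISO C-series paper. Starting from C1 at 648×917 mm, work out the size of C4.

229 × 324 mm

C2: ⌊917/2⌋ × 648 = 458 × 648 mm
C3: ⌊648/2⌋ × 458 = 324 × 458 mm
C4: ⌊458/2⌋ × 324 = 229 × 324 mm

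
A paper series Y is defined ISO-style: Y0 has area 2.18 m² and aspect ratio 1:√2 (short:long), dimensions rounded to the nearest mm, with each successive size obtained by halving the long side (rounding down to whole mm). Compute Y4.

310 × 439 mm

Let Y0's short side be w mm. w · w√2 = 2.18 m² = 2,180,000 mm², so w ≈ 1241.6 mm and w√2 ≈ 1755.8 mm → Y0 = 1242 × 1756 mm.
Y1: ⌊1756/2⌋ × 1242 = 878 × 1242 mm
Y2: ⌊1242/2⌋ × 878 = 621 × 878 mm
Y3: ⌊878/2⌋ × 621 = 439 × 621 mm
Y4: ⌊621/2⌋ × 439 = 310 × 439 mm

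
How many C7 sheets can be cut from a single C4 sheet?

8

Each ISO step halves the sheet: 1 × C4 → 2 × C5 → 4 × C6 → 8 × C7
From C4 to C7 is 3 halving steps: 2^3 = 8.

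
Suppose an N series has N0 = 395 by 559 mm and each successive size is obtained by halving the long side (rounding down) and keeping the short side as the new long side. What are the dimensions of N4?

98 × 139 mm

N1: ⌊559/2⌋ × 395 = 279 × 395 mm
N2: ⌊395/2⌋ × 279 = 197 × 279 mm
N3: ⌊279/2⌋ × 197 = 139 × 197 mm
N4: ⌊197/2⌋ × 139 = 98 × 139 mm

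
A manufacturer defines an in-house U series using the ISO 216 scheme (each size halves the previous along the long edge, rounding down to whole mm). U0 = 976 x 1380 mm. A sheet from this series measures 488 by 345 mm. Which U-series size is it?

U0: 976 × 1380 mm
U1: 690 × 976 mm
U2: 488 × 690 mm
U3: 345 × 488 mm
U4: 244 × 345 mm
→ matches U3.

U3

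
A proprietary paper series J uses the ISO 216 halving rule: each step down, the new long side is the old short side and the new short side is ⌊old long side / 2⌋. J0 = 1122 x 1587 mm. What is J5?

J1: ⌊1587/2⌋ × 1122 = 793 × 1122 mm
J2: ⌊1122/2⌋ × 793 = 561 × 793 mm
J3: ⌊793/2⌋ × 561 = 396 × 561 mm
J4: ⌊561/2⌋ × 396 = 280 × 396 mm
J5: ⌊396/2⌋ × 280 = 198 × 280 mm

198 × 280 mm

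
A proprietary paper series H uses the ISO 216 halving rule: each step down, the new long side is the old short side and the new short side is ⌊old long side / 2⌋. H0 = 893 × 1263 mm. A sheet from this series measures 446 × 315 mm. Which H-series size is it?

H3

H0: 893 × 1263 mm
H1: 631 × 893 mm
H2: 446 × 631 mm
H3: 315 × 446 mm
H4: 223 × 315 mm
→ matches H3.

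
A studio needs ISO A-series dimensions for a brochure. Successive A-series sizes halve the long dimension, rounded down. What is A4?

210 × 297 mm

A0 = 841 × 1189 mm (A0 has area 1 m², aspect 1:√2).
A1: ⌊1189/2⌋ × 841 = 594 × 841 mm
A2: ⌊841/2⌋ × 594 = 420 × 594 mm
A3: ⌊594/2⌋ × 420 = 297 × 420 mm
A4: ⌊420/2⌋ × 297 = 210 × 297 mm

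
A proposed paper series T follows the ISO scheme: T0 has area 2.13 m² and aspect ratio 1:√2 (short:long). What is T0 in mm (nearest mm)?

Let the short side be w mm. Then w · w√2 = 2.13 m² = 2,130,000 mm².
w² = 2,130,000/√2, so w ≈ 1227.2 mm; long side = w√2 ≈ 1735.6 mm.

1227 × 1736 mm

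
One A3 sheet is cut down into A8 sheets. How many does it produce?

32

A3 = 297 × 420 mm; A8 = 52 × 74 mm.
Each halving step doubles the count; 5 steps from A3 to A8.
2^5 = 32.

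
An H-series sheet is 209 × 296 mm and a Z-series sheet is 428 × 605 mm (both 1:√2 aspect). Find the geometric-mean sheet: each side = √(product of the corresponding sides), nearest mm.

Short side: √(209 · 428) = √89452 ≈ 299.1 → 299 mm
Long side: √(296 · 605) = √179080 ≈ 423.2 → 423 mm

299 × 423 mm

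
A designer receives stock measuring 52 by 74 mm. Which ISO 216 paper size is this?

A8 (52 × 74 mm)

Aspect ratio 74/52 ≈ 1.423 — close to the ISO √2 ≈ 1.414.
In the A-series (A0 area = 1 m²): A8 = 52 × 74 mm.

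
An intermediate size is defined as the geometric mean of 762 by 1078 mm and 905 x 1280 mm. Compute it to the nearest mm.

Short side: √(762 · 905) = √689610 ≈ 830.4 → 830 mm
Long side: √(1078 · 1280) = √1379840 ≈ 1174.7 → 1175 mm

830 × 1175 mm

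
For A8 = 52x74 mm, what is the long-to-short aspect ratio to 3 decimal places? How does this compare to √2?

1.423

74 / 52 = 1.423
ISO 216 targets √2 ≈ 1.414; the +0.009 deviation is from mm rounding.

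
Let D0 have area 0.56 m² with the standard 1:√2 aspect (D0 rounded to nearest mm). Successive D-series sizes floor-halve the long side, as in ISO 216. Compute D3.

222 × 314 mm

Let D0's short side be w mm. w · w√2 = 0.56 m² = 560,000 mm², so w ≈ 629.3 mm and w√2 ≈ 889.9 mm → D0 = 629 × 890 mm.
D1: ⌊890/2⌋ × 629 = 445 × 629 mm
D2: ⌊629/2⌋ × 445 = 314 × 445 mm
D3: ⌊445/2⌋ × 314 = 222 × 314 mm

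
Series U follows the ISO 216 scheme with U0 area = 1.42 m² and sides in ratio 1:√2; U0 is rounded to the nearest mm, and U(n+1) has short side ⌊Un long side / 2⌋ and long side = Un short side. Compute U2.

501 × 708 mm

Let U0's short side be w mm. w · w√2 = 1.42 m² = 1,420,000 mm², so w ≈ 1002.0 mm and w√2 ≈ 1417.1 mm → U0 = 1002 × 1417 mm.
U1: ⌊1417/2⌋ × 1002 = 708 × 1002 mm
U2: ⌊1002/2⌋ × 708 = 501 × 708 mm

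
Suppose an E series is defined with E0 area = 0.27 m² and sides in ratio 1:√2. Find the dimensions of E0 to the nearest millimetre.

437 × 618 mm

Let the short side be w mm. Then w · w√2 = 0.27 m² = 270,000 mm².
w² = 270,000/√2, so w ≈ 436.9 mm; long side = w√2 ≈ 617.9 mm.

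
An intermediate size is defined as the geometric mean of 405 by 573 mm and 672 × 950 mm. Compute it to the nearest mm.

522 × 738 mm

Short side: √(405 · 672) = √272160 ≈ 521.7 → 522 mm
Long side: √(573 · 950) = √544350 ≈ 737.8 → 738 mm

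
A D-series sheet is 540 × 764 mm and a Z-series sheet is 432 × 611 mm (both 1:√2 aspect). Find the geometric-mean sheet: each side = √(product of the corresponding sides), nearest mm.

Short side: √(540 · 432) = √233280 ≈ 483.0 → 483 mm
Long side: √(764 · 611) = √466804 ≈ 683.2 → 683 mm

483 × 683 mm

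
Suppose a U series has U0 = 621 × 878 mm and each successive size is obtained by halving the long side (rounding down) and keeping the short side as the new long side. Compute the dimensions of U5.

U1 = 439 × 621 mm (from U0 by 1 halving).
U2: ⌊621/2⌋ × 439 = 310 × 439 mm
U3: ⌊439/2⌋ × 310 = 219 × 310 mm
U4: ⌊310/2⌋ × 219 = 155 × 219 mm
U5: ⌊219/2⌋ × 155 = 109 × 155 mm

109 × 155 mm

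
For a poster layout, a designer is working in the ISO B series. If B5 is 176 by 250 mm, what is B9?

44 × 62 mm

B6: ⌊250/2⌋ × 176 = 125 × 176 mm
B7: ⌊176/2⌋ × 125 = 88 × 125 mm
B8: ⌊125/2⌋ × 88 = 62 × 88 mm
B9: ⌊88/2⌋ × 62 = 44 × 62 mm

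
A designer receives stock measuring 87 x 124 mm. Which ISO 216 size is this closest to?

Aspect ratio 124/87 ≈ 1.425 — close to the ISO √2 ≈ 1.414.
In the B-series (B0 = 1000 × 1414 mm): B7 = 88 × 125 mm.
Off by 2 mm total — nearest standard size.

B7 (88 × 125 mm)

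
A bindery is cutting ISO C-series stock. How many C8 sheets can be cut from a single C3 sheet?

Each ISO step halves the sheet: 1 × C3 → 2 × C4 → 4 × C5 → 8 × C6 → …
From C3 to C8 is 5 halving steps: 2^5 = 32.

32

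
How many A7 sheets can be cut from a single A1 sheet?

64

A1 = 594 × 841 mm; A7 = 74 × 105 mm.
Each halving step doubles the count; 6 steps from A1 to A7.
2^6 = 64.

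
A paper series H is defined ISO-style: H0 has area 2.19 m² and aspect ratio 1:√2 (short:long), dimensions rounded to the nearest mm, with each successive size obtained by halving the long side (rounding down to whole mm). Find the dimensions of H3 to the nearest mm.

Let H0's short side be w mm. w · w√2 = 2.19 m² = 2,190,000 mm², so w ≈ 1244.4 mm and w√2 ≈ 1759.9 mm → H0 = 1244 × 1760 mm.
H1: ⌊1760/2⌋ × 1244 = 880 × 1244 mm
H2: ⌊1244/2⌋ × 880 = 622 × 880 mm
H3: ⌊880/2⌋ × 622 = 440 × 622 mm

440 × 622 mm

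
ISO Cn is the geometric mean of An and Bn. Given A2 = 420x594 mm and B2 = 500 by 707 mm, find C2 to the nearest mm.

458 × 648 mm

Short side: √(420 · 500) = √210000 ≈ 458.3 → 458 mm
Long side: √(594 · 707) = √419958 ≈ 648.0 → 648 mm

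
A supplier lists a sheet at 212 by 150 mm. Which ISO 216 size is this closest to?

A5 (148 × 210 mm)

Aspect ratio 212/150 ≈ 1.413 — close to the ISO √2 ≈ 1.414.
In the A-series (A0 area = 1 m²): A5 = 148 × 210 mm.
Off by 4 mm total — nearest standard size.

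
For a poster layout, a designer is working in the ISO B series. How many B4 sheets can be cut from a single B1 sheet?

8

Each ISO step halves the sheet: 1 × B1 → 2 × B2 → 4 × B3 → 8 × B4
From B1 to B4 is 3 halving steps: 2^3 = 8.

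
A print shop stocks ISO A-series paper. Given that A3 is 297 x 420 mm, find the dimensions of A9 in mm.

A4: ⌊420/2⌋ × 297 = 210 × 297 mm
A5: ⌊297/2⌋ × 210 = 148 × 210 mm
A6: ⌊210/2⌋ × 148 = 105 × 148 mm
A7: ⌊148/2⌋ × 105 = 74 × 105 mm
A8: ⌊105/2⌋ × 74 = 52 × 74 mm
A9: ⌊74/2⌋ × 52 = 37 × 52 mm

37 × 52 mm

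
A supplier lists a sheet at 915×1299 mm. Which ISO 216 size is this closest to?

C0 (917 × 1297 mm)

Aspect ratio 1299/915 ≈ 1.420 — close to the ISO √2 ≈ 1.414.
In the C-series (envelope sizes, between A and B): C0 = 917 × 1297 mm.
Off by 4 mm total — nearest standard size.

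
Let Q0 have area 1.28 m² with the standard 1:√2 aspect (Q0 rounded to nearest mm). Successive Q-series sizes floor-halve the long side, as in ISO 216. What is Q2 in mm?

Let Q0's short side be w mm. w · w√2 = 1.28 m² = 1,280,000 mm², so w ≈ 951.4 mm and w√2 ≈ 1345.4 mm → Q0 = 951 × 1345 mm.
Q1: ⌊1345/2⌋ × 951 = 672 × 951 mm
Q2: ⌊951/2⌋ × 672 = 475 × 672 mm

475 × 672 mm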